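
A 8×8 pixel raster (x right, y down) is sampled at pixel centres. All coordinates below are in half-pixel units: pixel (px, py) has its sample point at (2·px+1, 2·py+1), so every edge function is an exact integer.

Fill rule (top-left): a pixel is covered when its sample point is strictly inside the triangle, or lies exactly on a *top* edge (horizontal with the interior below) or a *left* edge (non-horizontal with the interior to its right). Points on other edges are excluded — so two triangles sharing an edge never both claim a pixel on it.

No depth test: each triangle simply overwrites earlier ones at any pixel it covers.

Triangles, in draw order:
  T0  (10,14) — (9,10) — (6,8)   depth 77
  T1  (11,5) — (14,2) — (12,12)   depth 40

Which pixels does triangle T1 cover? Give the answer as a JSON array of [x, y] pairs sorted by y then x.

T0:
  2·area = 10  (B↔C swapped to make it positive)
  edge (10, 14)→(6, 8): d=(-4,-6) top-left  bias=+0
  edge (6, 8)→(9, 10): d=(3,2) right/bottom  bias=-1
  edge (9, 10)→(10, 14): d=(1,4) right/bottom  bias=-1
    (3,4)@(7, 9): e=[2,1,7] → X
    (4,4)@(9, 9): e=[14,-3,-1] → .
    (3,5)@(7, 11): e=[-6,7,9] → .
    (4,5)@(9, 11): e=[6,3,1] → X
    (5,5)@(11, 11): e=[18,-1,-7] → .
    (4,6)@(9, 13): e=[-2,9,3] → .
  covered (2 px):
    . . . . . . . .
    . . . . . . . .
    . . . . . . . .
    . . . . . . . .
    . . . X . . . .
    . . . . X . . .
    . . . . . . . .
    . . . . . . . .
T1:
  2·area = 24
  edge (11, 5)→(14, 2): d=(3,-3) top-left  bias=+0
  edge (14, 2)→(12, 12): d=(-2,10) right/bottom  bias=-1
  edge (12, 12)→(11, 5): d=(-1,-7) top-left  bias=+0
    (7,0)@(15, 1): e=[0,-8,32] → .  [on edge]
    (6,1)@(13, 3): e=[0,8,16] → X  [on edge]
    (7,1)@(15, 3): e=[6,-12,30] → .
    (5,2)@(11, 5): e=[0,24,0] → X  [on edge]
    (7,2)@(15, 5): e=[12,-16,28] → .
    (4,3)@(9, 7): e=[0,40,-16] → .  [on edge]
    (5,3)@(11, 7): e=[6,20,-2] → .
    (6,3)@(13, 7): e=[12,0,12] → .  [on edge]
    (3,4)@(7, 9): e=[0,56,-32] → .  [on edge]
    (2,5)@(5, 11): e=[0,72,-48] → .  [on edge]
    (1,6)@(3, 13): e=[0,88,-64] → .  [on edge]
    (0,7)@(1, 15): e=[0,104,-80] → .  [on edge]
  covered (3 px):
    . . . . . . . .
    . . . . . . X .
    . . . . . X X .
    . . . . . . . .
    . . . . . . . .
    . . . . . . . .
    . . . . . . . .
    . . . . . . . .

Final: [[6,1],[5,2],[6,2]]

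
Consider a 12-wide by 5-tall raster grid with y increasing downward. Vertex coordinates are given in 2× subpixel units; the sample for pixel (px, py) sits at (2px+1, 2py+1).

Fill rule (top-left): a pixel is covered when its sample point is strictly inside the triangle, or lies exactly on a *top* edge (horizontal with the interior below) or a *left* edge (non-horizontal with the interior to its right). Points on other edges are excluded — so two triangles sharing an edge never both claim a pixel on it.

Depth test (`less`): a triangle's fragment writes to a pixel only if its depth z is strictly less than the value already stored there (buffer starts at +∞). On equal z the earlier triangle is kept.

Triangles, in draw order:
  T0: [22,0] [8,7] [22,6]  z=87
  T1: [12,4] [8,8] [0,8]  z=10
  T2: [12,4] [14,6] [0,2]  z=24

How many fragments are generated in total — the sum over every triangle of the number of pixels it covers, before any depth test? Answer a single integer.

T0:
  2·area = 84  (B↔C swapped to make it positive)
  edge (22, 0)→(22, 6): d=(0,6) right/bottom  bias=-1
  edge (22, 6)→(8, 7): d=(-14,1) right/bottom  bias=-1
  edge (8, 7)→(22, 0): d=(14,-7) top-left  bias=+0
    (10,0)@(21, 1): e=[6,71,7] → X
    (11,0)@(23, 1): e=[-6,69,21] → .
    (8,1)@(17, 3): e=[30,47,7] → X
    (9,1)@(19, 3): e=[18,45,21] → X
    (11,1)@(23, 3): e=[-6,41,49] → .
    (6,2)@(13, 5): e=[54,23,7] → X
    (7,2)@(15, 5): e=[42,21,21] → X
    (11,2)@(23, 5): e=[-6,13,77] → .
    (6,3)@(13, 7): e=[54,-5,35] → .
    (7,3)@(15, 7): e=[42,-7,49] → .
    (8,3)@(17, 7): e=[30,-9,63] → .
    (9,3)@(19, 7): e=[18,-11,77] → .
  covered (9 px):
    . . . . . . . . . . X .
    . . . . . . . . X X X .
    . . . . . . X X X X X .
    . . . . . . . . . . . .
    . . . . . . . . . . . .
T1:
  2·area = 32
  edge (12, 4)→(8, 8): d=(-4,4) right/bottom  bias=-1
  edge (8, 8)→(0, 8): d=(-8,0) right/bottom  bias=-1
  edge (0, 8)→(12, 4): d=(12,-4) top-left  bias=+0
    (7,0)@(15, 1): e=[0,56,-24] → .  [on edge]
    (10,0)@(21, 1): e=[-24,56,0] → .  [on edge]
    (6,1)@(13, 3): e=[0,40,-8] → .  [on edge]
    (7,1)@(15, 3): e=[-8,40,0] → .  [on edge]
    (4,2)@(9, 5): e=[8,24,0] → X  [on edge]
    (5,2)@(11, 5): e=[0,24,8] → .  [on edge]
    (1,3)@(3, 7): e=[24,8,0] → X  [on edge]
    (2,3)@(5, 7): e=[16,8,8] → X
    (3,3)@(7, 7): e=[8,8,16] → X
    (4,3)@(9, 7): e=[0,8,24] → .  [on edge]
    (1,4)@(3, 9): e=[16,-8,24] → .
    (2,4)@(5, 9): e=[8,-8,32] → .
    (3,4)@(7, 9): e=[0,-8,40] → .  [on edge]
  covered (4 px):
    . . . . . . . . . . . .
    . . . . . . . . . . . .
    . . . . X . . . . . . .
    . X X X . . . . . . . .
    . . . . . . . . . . . .
T2:
  2·area = 20
  edge (12, 4)→(14, 6): d=(2,2) right/bottom  bias=-1
  edge (14, 6)→(0, 2): d=(-14,-4) top-left  bias=+0
  edge (0, 2)→(12, 4): d=(12,2) right/bottom  bias=-1
    (4,0)@(9, 1): e=[0,50,-30] → .  [on edge]
    (2,1)@(5, 3): e=[12,6,2] → X
    (3,1)@(7, 3): e=[8,14,-2] → .
    (5,1)@(11, 3): e=[0,30,-10] → .  [on edge]
    (2,2)@(5, 5): e=[16,-22,26] → .
    (5,2)@(11, 5): e=[4,2,14] → X
    (6,2)@(13, 5): e=[0,10,10] → .  [on edge]
    (5,3)@(11, 7): e=[8,-26,38] → .
    (7,3)@(15, 7): e=[0,-10,30] → .  [on edge]
    (8,4)@(17, 9): e=[0,-30,50] → .  [on edge]
  covered (2 px):
    . . . . . . . . . . . .
    . . X . . . . . . . . .
    . . . . . X . . . . . .
    . . . . . . . . . . . .
    . . . . . . . . . . . .

Result: 15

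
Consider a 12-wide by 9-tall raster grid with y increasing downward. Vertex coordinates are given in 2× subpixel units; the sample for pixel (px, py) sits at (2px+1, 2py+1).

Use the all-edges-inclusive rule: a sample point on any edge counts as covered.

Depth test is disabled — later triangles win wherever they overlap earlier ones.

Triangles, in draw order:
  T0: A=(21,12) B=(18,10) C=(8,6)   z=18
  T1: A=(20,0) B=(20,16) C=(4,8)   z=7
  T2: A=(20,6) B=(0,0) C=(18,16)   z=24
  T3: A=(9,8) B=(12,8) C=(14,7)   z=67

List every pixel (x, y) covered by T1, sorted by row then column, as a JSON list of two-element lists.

T0:
  2·area = 8  (B↔C swapped to make it positive)
  edge (21, 12)→(8, 6): d=(-13,-6) inclusive
  edge (8, 6)→(18, 10): d=(10,4) inclusive
  edge (18, 10)→(21, 12): d=(3,2) inclusive
    (7,4)@(15, 9): e=[3,2,3] → █
    (8,4)@(17, 9): e=[15,-6,-1] → ·
    (7,5)@(15, 11): e=[-23,22,9] → ·
    (9,5)@(19, 11): e=[1,6,1] → █
    (10,5)@(21, 11): e=[13,-2,-3] → ·
    (9,6)@(19, 13): e=[-25,26,7] → ·
  covered (2 px):
    · · · · · · · · · · · ·
    · · · · · · · · · · · ·
    · · · · · · · · · · · ·
    · · · · · · · · · · · ·
    · · · · · · · █ · · · ·
    · · · · · · · · · █ · ·
    · · · · · · · · · · · ·
    · · · · · · · · · · · ·
    · · · · · · · · · · · ·
T1:
  2·area = 256
  edge (20, 0)→(20, 16): d=(0,16) inclusive
  edge (20, 16)→(4, 8): d=(-16,-8) inclusive
  edge (4, 8)→(20, 0): d=(16,-8) inclusive
    (9,0)@(19, 1): e=[16,232,8] → █
    (10,0)@(21, 1): e=[-16,248,24] → ·
    (7,1)@(15, 3): e=[80,168,8] → █
    (8,1)@(17, 3): e=[48,184,24] → █
    (10,1)@(21, 3): e=[-16,216,56] → ·
    (5,2)@(11, 5): e=[144,104,8] → █
    (6,2)@(13, 5): e=[112,120,24] → █
    (10,2)@(21, 5): e=[-16,184,88] → ·
    (3,3)@(7, 7): e=[208,40,8] → █
    (4,3)@(9, 7): e=[176,56,24] → █
    (10,3)@(21, 7): e=[-16,152,120] → ·
    (3,4)@(7, 9): e=[208,8,40] → █
  covered (32 px):
    · · · · · · · · · █ · ·
    · · · · · · · █ █ █ · ·
    · · · · · █ █ █ █ █ · ·
    · · · █ █ █ █ █ █ █ · ·
    · · · █ █ █ █ █ █ █ · ·
    · · · · · █ █ █ █ █ · ·
    · · · · · · · █ █ █ · ·
    · · · · · · · · · █ · ·
    · · · · · · · · · · · ·
T2:
  2·area = 212  (B↔C swapped to make it positive)
  edge (20, 6)→(18, 16): d=(-2,10) inclusive
  edge (18, 16)→(0, 0): d=(-18,-16) inclusive
  edge (0, 0)→(20, 6): d=(20,6) inclusive
    (1,0)@(3, 1): e=[180,30,2] → █
    (2,0)@(5, 1): e=[160,62,-10] → ·
    (10,0)@(21, 1): e=[0,318,-106] → ·  [on edge]
    (1,1)@(3, 3): e=[176,-6,42] → ·
    (2,1)@(5, 3): e=[156,26,30] → █
    (3,1)@(7, 3): e=[136,58,18] → █
    (4,1)@(9, 3): e=[116,90,6] → █
    (5,1)@(11, 3): e=[96,122,-6] → ·
    (2,2)@(5, 5): e=[152,-10,70] → ·
    (3,2)@(7, 5): e=[132,22,58] → █
    (5,2)@(11, 5): e=[92,86,34] → █
    (6,2)@(13, 5): e=[72,118,22] → █
    (9,5)@(19, 11): e=[0,106,106] → █  [on edge]
  covered (27 px):
    · █ · · · · · · · · · ·
    · · █ █ █ · · · · · · ·
    · · · █ █ █ █ █ · · · ·
    · · · · █ █ █ █ █ █ · ·
    · · · · · █ █ █ █ █ · ·
    · · · · · · █ █ █ █ · ·
    · · · · · · · █ █ · · ·
    · · · · · · · · █ · · ·
    · · · · · · · · · · · ·
T3:
  2·area = 3  (B↔C swapped to make it positive)
  edge (9, 8)→(14, 7): d=(5,-1) inclusive
  edge (14, 7)→(12, 8): d=(-2,1) inclusive
  edge (12, 8)→(9, 8): d=(-3,0) inclusive
  covered (0 px):
    · · · · · · · · · · · ·
    · · · · · · · · · · · ·
    · · · · · · · · · · · ·
    · · · · · · · · · · · ·
    · · · · · · · · · · · ·
    · · · · · · · · · · · ·
    · · · · · · · · · · · ·
    · · · · · · · · · · · ·
    · · · · · · · · · · · ·

Answer: [[9,0],[7,1],[8,1],[9,1],[5,2],[6,2],[7,2],[8,2],[9,2],[3,3],[4,3],[5,3],[6,3],[7,3],[8,3],[9,3],[3,4],[4,4],[5,4],[6,4],[7,4],[8,4],[9,4],[5,5],[6,5],[7,5],[8,5],[9,5],[7,6],[8,6],[9,6],[9,7]]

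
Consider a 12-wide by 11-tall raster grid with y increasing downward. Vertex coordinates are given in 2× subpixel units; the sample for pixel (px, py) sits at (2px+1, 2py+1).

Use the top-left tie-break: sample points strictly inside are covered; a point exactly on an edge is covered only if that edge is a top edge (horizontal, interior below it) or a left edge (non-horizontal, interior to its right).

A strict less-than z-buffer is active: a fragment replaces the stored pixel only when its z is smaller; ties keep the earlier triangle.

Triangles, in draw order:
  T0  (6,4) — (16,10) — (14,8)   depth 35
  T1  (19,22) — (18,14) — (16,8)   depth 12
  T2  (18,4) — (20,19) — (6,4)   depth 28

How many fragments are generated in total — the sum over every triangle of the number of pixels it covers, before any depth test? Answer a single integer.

T0:
  2·area = 8  (B↔C swapped to make it positive)
  edge (6, 4)→(14, 8): d=(8,4) right/bottom  bias=-1
  edge (14, 8)→(16, 10): d=(2,2) right/bottom  bias=-1
  edge (16, 10)→(6, 4): d=(-10,-6) top-left  bias=+0
    (0,0)@(1, 1): e=[-4,12,0] → ·  [on edge]
    (3,0)@(7, 1): e=[-28,0,36] → ·  [on edge]
    (4,1)@(9, 3): e=[-20,0,28] → ·  [on edge]
    (5,2)@(11, 5): e=[-12,0,20] → ·  [on edge]
    (5,3)@(11, 7): e=[4,4,0] → █  [on edge]
    (6,3)@(13, 7): e=[-4,0,12] → ·  [on edge]
    (5,4)@(11, 9): e=[20,8,-20] → ·
    (7,4)@(15, 9): e=[4,0,4] → ·  [on edge]
    (8,5)@(17, 11): e=[12,0,-4] → ·  [on edge]
    (9,6)@(19, 13): e=[20,0,-12] → ·  [on edge]
    (10,6)@(21, 13): e=[12,-4,0] → ·  [on edge]
    (10,7)@(21, 15): e=[28,0,-20] → ·  [on edge]
    (11,8)@(23, 17): e=[36,0,-28] → ·  [on edge]
  covered (1 px):
    · · · · · · · · · · · ·
    · · · · · · · · · · · ·
    · · · · · · · · · · · ·
    · · · · · █ · · · · · ·
    · · · · · · · · · · · ·
    · · · · · · · · · · · ·
    · · · · · · · · · · · ·
    · · · · · · · · · · · ·
    · · · · · · · · · · · ·
    · · · · · · · · · · · ·
    · · · · · · · · · · · ·
T1:
  2·area = 10  (B↔C swapped to make it positive)
  edge (19, 22)→(16, 8): d=(-3,-14) top-left  bias=+0
  edge (16, 8)→(18, 14): d=(2,6) right/bottom  bias=-1
  edge (18, 14)→(19, 22): d=(1,8) right/bottom  bias=-1
    (7,2)@(15, 5): e=[-5,0,15] → ·  [on edge]
    (8,5)@(17, 11): e=[5,0,5] → ·  [on edge]
    (9,8)@(19, 17): e=[15,0,-5] → ·  [on edge]
  covered (0 px):
    · · · · · · · · · · · ·
    · · · · · · · · · · · ·
    · · · · · · · · · · · ·
    · · · · · · · · · · · ·
    · · · · · · · · · · · ·
    · · · · · · · · · · · ·
    · · · · · · · · · · · ·
    · · · · · · · · · · · ·
    · · · · · · · · · · · ·
    · · · · · · · · · · · ·
    · · · · · · · · · · · ·
T2:
  2·area = 180
  edge (18, 4)→(20, 19): d=(2,15) right/bottom  bias=-1
  edge (20, 19)→(6, 4): d=(-14,-15) top-left  bias=+0
  edge (6, 4)→(18, 4): d=(12,0) top-left  bias=+0
    (3,2)@(7, 5): e=[167,1,12] → █
    (4,2)@(9, 5): e=[137,31,12] → █
    (5,2)@(11, 5): e=[107,61,12] → █
    (6,2)@(13, 5): e=[77,91,12] → █
    (7,2)@(15, 5): e=[47,121,12] → █
    (8,2)@(17, 5): e=[17,151,12] → █
    (9,2)@(19, 5): e=[-13,181,12] → ·
    (3,3)@(7, 7): e=[171,-27,36] → ·
    (4,3)@(9, 7): e=[141,3,36] → █
    (9,3)@(19, 7): e=[-9,153,36] → ·
    (4,4)@(9, 9): e=[145,-25,60] → ·
    (5,4)@(11, 9): e=[115,5,60] → █
  covered (24 px):
    · · · · · · · · · · · ·
    · · · · · · · · · · · ·
    · · · █ █ █ █ █ █ · · ·
    · · · · █ █ █ █ █ · · ·
    · · · · · █ █ █ █ · · ·
    · · · · · · █ █ █ · · ·
    · · · · · · · █ █ █ · ·
    · · · · · · · · █ █ · ·
    · · · · · · · · · █ · ·
    · · · · · · · · · · · ·
    · · · · · · · · · · · ·

Final: 25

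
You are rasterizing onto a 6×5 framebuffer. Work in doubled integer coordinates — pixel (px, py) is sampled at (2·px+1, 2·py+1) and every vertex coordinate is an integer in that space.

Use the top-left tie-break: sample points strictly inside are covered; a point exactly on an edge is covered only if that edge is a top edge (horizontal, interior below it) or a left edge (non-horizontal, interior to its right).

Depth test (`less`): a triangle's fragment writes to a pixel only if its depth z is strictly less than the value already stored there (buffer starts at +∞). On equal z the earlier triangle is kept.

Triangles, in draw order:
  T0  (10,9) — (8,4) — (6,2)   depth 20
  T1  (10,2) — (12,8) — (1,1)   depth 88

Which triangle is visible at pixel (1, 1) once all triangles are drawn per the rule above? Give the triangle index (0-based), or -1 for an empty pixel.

T0:
  2·area = 6  (B↔C swapped to make it positive)
  edge (10, 9)→(6, 2): d=(-4,-7) top-left  bias=+0
  edge (6, 2)→(8, 4): d=(2,2) right/bottom  bias=-1
  edge (8, 4)→(10, 9): d=(2,5) right/bottom  bias=-1
    (2,0)@(5, 1): e=[-3,0,9] → ·  [on edge]
    (3,1)@(7, 3): e=[3,0,3] → ·  [on edge]
    (4,2)@(9, 5): e=[9,0,-3] → ·  [on edge]
    (4,3)@(9, 7): e=[1,4,1] → █
    (5,3)@(11, 7): e=[15,0,-9] → ·  [on edge]
    (4,4)@(9, 9): e=[-7,8,5] → ·
  covered (1 px):
    · · · · · ·
    · · · · · ·
    · · · · · ·
    · · · · █ ·
    · · · · · ·
T1:
  2·area = 52
  edge (10, 2)→(12, 8): d=(2,6) right/bottom  bias=-1
  edge (12, 8)→(1, 1): d=(-11,-7) top-left  bias=+0
  edge (1, 1)→(10, 2): d=(9,1) right/bottom  bias=-1
    (0,0)@(1, 1): e=[52,0,0] → ·  [on edge]
    (2,1)@(5, 3): e=[32,6,14] → █
    (3,1)@(7, 3): e=[20,20,12] → █
    (4,1)@(9, 3): e=[8,34,10] → █
    (5,1)@(11, 3): e=[-4,48,8] → ·
    (2,2)@(5, 5): e=[36,-16,32] → ·
    (3,2)@(7, 5): e=[24,-2,30] → ·
    (4,2)@(9, 5): e=[12,12,28] → █
    (5,2)@(11, 5): e=[0,26,26] → ·  [on edge]
    (4,3)@(9, 7): e=[16,-10,46] → ·
    (5,3)@(11, 7): e=[4,4,44] → █
    (5,4)@(11, 9): e=[8,-18,62] → ·
  covered (5 px):
    · · · · · ·
    · · █ █ █ ·
    · · · · █ ·
    · · · · · █
    · · · · · ·

Z-buffer (winner per pixel, '.' = empty):
  . . . . . .
  . . 1 1 1 .
  . . . . 1 .
  . . . . 0 1
  . . . . . .

Final: -1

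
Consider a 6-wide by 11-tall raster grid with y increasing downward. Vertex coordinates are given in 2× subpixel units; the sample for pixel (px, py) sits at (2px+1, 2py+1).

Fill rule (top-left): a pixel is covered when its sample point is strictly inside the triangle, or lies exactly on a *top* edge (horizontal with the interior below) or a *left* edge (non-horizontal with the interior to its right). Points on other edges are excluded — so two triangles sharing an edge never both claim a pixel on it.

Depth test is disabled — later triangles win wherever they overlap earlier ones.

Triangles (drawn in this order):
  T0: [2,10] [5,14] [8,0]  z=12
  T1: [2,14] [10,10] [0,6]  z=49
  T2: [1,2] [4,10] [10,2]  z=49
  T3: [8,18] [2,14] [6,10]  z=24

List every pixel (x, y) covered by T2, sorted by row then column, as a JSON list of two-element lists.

T0:
  2·area = 54  (B↔C swapped to make it positive)
  edge (2, 10)→(8, 0): d=(6,-10) top-left  bias=+0
  edge (8, 0)→(5, 14): d=(-3,14) right/bottom  bias=-1
  edge (5, 14)→(2, 10): d=(-3,-4) top-left  bias=+0
    (3,1)@(7, 3): e=[8,5,41] → X
    (4,1)@(9, 3): e=[28,-23,49] → .
    (2,2)@(5, 5): e=[0,27,27] → X  [on edge]
    (3,2)@(7, 5): e=[20,-1,35] → .
    (2,3)@(5, 7): e=[12,21,21] → X
    (3,3)@(7, 7): e=[32,-7,29] → .
    (1,4)@(3, 9): e=[4,43,7] → X
    (3,4)@(7, 9): e=[44,-13,23] → .
    (1,5)@(3, 11): e=[16,37,1] → X
    (3,5)@(7, 11): e=[56,-19,17] → .
    (1,6)@(3, 13): e=[28,31,-5] → .
    (2,6)@(5, 13): e=[48,3,3] → X
  covered (8 px):
    . . . . . .
    . . . X . .
    . . X . . .
    . . X . . .
    . X X . . .
    . X X . . .
    . . X . . .
    . . . . . .
    . . . . . .
    . . . . . .
    . . . . . .
T1:
  2·area = 72  (B↔C swapped to make it positive)
  edge (2, 14)→(0, 6): d=(-2,-8) top-left  bias=+0
  edge (0, 6)→(10, 10): d=(10,4) right/bottom  bias=-1
  edge (10, 10)→(2, 14): d=(-8,4) right/bottom  bias=-1
    (0,3)@(1, 7): e=[6,6,60] → X
    (1,3)@(3, 7): e=[22,-2,52] → .
    (0,4)@(1, 9): e=[2,26,44] → X
    (1,4)@(3, 9): e=[18,18,36] → X
    (2,4)@(5, 9): e=[34,10,28] → X
    (3,4)@(7, 9): e=[50,2,20] → X
    (4,4)@(9, 9): e=[66,-6,12] → .
    (0,5)@(1, 11): e=[-2,46,28] → .
    (1,5)@(3, 11): e=[14,38,20] → X
    (4,5)@(9, 11): e=[62,14,-4] → .
    (1,6)@(3, 13): e=[10,58,4] → X
    (2,6)@(5, 13): e=[26,50,-4] → .
  covered (9 px):
    . . . . . .
    . . . . . .
    . . . . . .
    X . . . . .
    X X X X . .
    . X X X . .
    . X . . . .
    . . . . . .
    . . . . . .
    . . . . . .
    . . . . . .
T2:
  2·area = 72  (B↔C swapped to make it positive)
  edge (1, 2)→(10, 2): d=(9,0) top-left  bias=+0
  edge (10, 2)→(4, 10): d=(-6,8) right/bottom  bias=-1
  edge (4, 10)→(1, 2): d=(-3,-8) top-left  bias=+0
    (1,1)@(3, 3): e=[9,50,13] → X
    (2,1)@(5, 3): e=[9,34,29] → X
    (3,1)@(7, 3): e=[9,18,45] → X
    (4,1)@(9, 3): e=[9,2,61] → X
    (5,1)@(11, 3): e=[9,-14,77] → .
    (1,2)@(3, 5): e=[27,38,7] → X
    (4,2)@(9, 5): e=[27,-10,55] → .
    (1,3)@(3, 7): e=[45,26,1] → X
    (3,3)@(7, 7): e=[45,-6,33] → .
    (1,4)@(3, 9): e=[63,14,-5] → .
    (2,4)@(5, 9): e=[63,-2,11] → .
  covered (9 px):
    . . . . . .
    . X X X X .
    . X X X . .
    . X X . . .
    . . . . . .
    . . . . . .
    . . . . . .
    . . . . . .
    . . . . . .
    . . . . . .
    . . . . . .
T3:
  2·area = 40
  edge (8, 18)→(2, 14): d=(-6,-4) top-left  bias=+0
  edge (2, 14)→(6, 10): d=(4,-4) top-left  bias=+0
  edge (6, 10)→(8, 18): d=(2,8) right/bottom  bias=-1
    (5,2)@(11, 5): e=[90,0,-50] → .  [on edge]
    (4,3)@(9, 7): e=[70,0,-30] → .  [on edge]
    (3,4)@(7, 9): e=[50,0,-10] → .  [on edge]
    (2,5)@(5, 11): e=[30,0,10] → X  [on edge]
    (3,5)@(7, 11): e=[38,8,-6] → .
    (1,6)@(3, 13): e=[10,0,30] → X  [on edge]
    (3,6)@(7, 13): e=[26,16,-2] → .
    (0,7)@(1, 15): e=[-10,0,50] → .  [on edge]
    (1,7)@(3, 15): e=[-2,8,34] → .
    (2,7)@(5, 15): e=[6,16,18] → X
    (3,7)@(7, 15): e=[14,24,2] → X
    (4,7)@(9, 15): e=[22,32,-14] → .
  covered (6 px):
    . . . . . .
    . . . . . .
    . . . . . .
    . . . . . .
    . . . . . .
    . . X . . .
    . X X . . .
    . . X X . .
    . . . X . .
    . . . . . .
    . . . . . .

Result: [[1,1],[2,1],[3,1],[4,1],[1,2],[2,2],[3,2],[1,3],[2,3]]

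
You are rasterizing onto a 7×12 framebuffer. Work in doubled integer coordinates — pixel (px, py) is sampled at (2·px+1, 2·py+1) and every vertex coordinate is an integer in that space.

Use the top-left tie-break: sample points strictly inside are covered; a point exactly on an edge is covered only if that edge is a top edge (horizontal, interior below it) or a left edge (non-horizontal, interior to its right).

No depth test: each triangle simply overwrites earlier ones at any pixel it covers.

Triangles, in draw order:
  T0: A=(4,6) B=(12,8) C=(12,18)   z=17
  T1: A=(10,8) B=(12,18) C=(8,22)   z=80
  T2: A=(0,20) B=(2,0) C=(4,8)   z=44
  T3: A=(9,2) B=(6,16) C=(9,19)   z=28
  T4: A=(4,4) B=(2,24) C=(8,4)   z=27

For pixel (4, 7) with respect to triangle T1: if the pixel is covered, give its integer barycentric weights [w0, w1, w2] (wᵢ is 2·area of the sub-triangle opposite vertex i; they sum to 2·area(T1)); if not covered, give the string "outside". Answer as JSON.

T0:
  2·area = 80
  edge (4, 6)→(12, 8): d=(8,2) right/bottom  bias=-1
  edge (12, 8)→(12, 18): d=(0,10) right/bottom  bias=-1
  edge (12, 18)→(4, 6): d=(-8,-12) top-left  bias=+0
    (2,3)@(5, 7): e=[6,70,4] → X
    (3,3)@(7, 7): e=[2,50,28] → X
    (4,3)@(9, 7): e=[-2,30,52] → .
    (2,4)@(5, 9): e=[22,70,-12] → .
    (3,4)@(7, 9): e=[18,50,12] → X
    (4,4)@(9, 9): e=[14,30,36] → X
    (5,4)@(11, 9): e=[10,10,60] → X
    (6,4)@(13, 9): e=[6,-10,84] → .
    (3,5)@(7, 11): e=[34,50,-4] → .
    (4,5)@(9, 11): e=[30,30,20] → X
    (6,5)@(13, 11): e=[22,-10,68] → .
    (4,6)@(9, 13): e=[46,30,4] → X
  covered (10 px):
    . . . . . . .
    . . . . . . .
    . . . . . . .
    . . X X . . .
    . . . X X X .
    . . . . X X .
    . . . . X X .
    . . . . . X .
    . . . . . . .
    . . . . . . .
    . . . . . . .
    . . . . . . .
T1:
  2·area = 48
  edge (10, 8)→(12, 18): d=(2,10) right/bottom  bias=-1
  edge (12, 18)→(8, 22): d=(-4,4) right/bottom  bias=-1
  edge (8, 22)→(10, 8): d=(2,-14) top-left  bias=+0
    (5,0)@(11, 1): e=[-24,72,0] → .  [on edge]
    (4,1)@(9, 3): e=[0,72,-24] → .  [on edge]
    (5,6)@(11, 13): e=[0,24,24] → .  [on edge]
    (4,7)@(9, 15): e=[24,24,0] → X  [on edge]
    (5,7)@(11, 15): e=[4,16,28] → X
    (6,7)@(13, 15): e=[-16,8,56] → .
    (4,8)@(9, 17): e=[28,16,4] → X
    (6,8)@(13, 17): e=[-12,0,60] → .  [on edge]
    (4,9)@(9, 19): e=[32,8,8] → X
    (5,9)@(11, 19): e=[12,0,36] → .  [on edge]
    (4,10)@(9, 21): e=[36,0,12] → .  [on edge]
    (3,11)@(7, 23): e=[60,0,-12] → .  [on edge]
    (6,11)@(13, 23): e=[0,-24,72] → .  [on edge]
  covered (5 px):
    . . . . . . .
    . . . . . . .
    . . . . . . .
    . . . . . . .
    . . . . . . .
    . . . . . . .
    . . . . . . .
    . . . . X X .
    . . . . X X .
    . . . . X . .
    . . . . . . .
    . . . . . . .
T2:
  2·area = 56
  edge (0, 20)→(2, 0): d=(2,-20) top-left  bias=+0
  edge (2, 0)→(4, 8): d=(2,8) right/bottom  bias=-1
  edge (4, 8)→(0, 20): d=(-4,12) right/bottom  bias=-1
    (1,2)@(3, 5): e=[30,2,24] → X
    (2,2)@(5, 5): e=[70,-14,0] → .  [on edge]
    (1,3)@(3, 7): e=[34,6,16] → X
    (2,3)@(5, 7): e=[74,-10,-8] → .
    (1,4)@(3, 9): e=[38,10,8] → X
    (2,4)@(5, 9): e=[78,-6,-16] → .
    (0,5)@(1, 11): e=[2,30,24] → X
    (1,5)@(3, 11): e=[42,14,0] → .  [on edge]
    (0,6)@(1, 13): e=[6,34,16] → X
    (1,6)@(3, 13): e=[46,18,-8] → .
    (0,7)@(1, 15): e=[10,38,8] → X
    (1,7)@(3, 15): e=[50,22,-16] → .
    (0,8)@(1, 17): e=[14,42,0] → .  [on edge]
  covered (6 px):
    . . . . . . .
    . . . . . . .
    . X . . . . .
    . X . . . . .
    . X . . . . .
    X . . . . . .
    X . . . . . .
    X . . . . . .
    . . . . . . .
    . . . . . . .
    . . . . . . .
    . . . . . . .
T3:
  2·area = 51  (B↔C swapped to make it positive)
  edge (9, 2)→(9, 19): d=(0,17) right/bottom  bias=-1
  edge (9, 19)→(6, 16): d=(-3,-3) top-left  bias=+0
  edge (6, 16)→(9, 2): d=(3,-14) top-left  bias=+0
    (4,0)@(9, 1): e=[0,54,-3] → .  [on edge]
    (4,1)@(9, 3): e=[0,48,3] → .  [on edge]
    (4,2)@(9, 5): e=[0,42,9] → .  [on edge]
    (4,3)@(9, 7): e=[0,36,15] → .  [on edge]
    (4,4)@(9, 9): e=[0,30,21] → .  [on edge]
    (0,5)@(1, 11): e=[136,0,-85] → .  [on edge]
    (4,5)@(9, 11): e=[0,24,27] → .  [on edge]
    (1,6)@(3, 13): e=[102,0,-51] → .  [on edge]
    (3,6)@(7, 13): e=[34,12,5] → X
    (4,6)@(9, 13): e=[0,18,33] → .  [on edge]
    (2,7)@(5, 15): e=[68,0,-17] → .  [on edge]
    (3,7)@(7, 15): e=[34,6,11] → X
    (4,7)@(9, 15): e=[0,12,39] → .  [on edge]
    (3,8)@(7, 17): e=[34,0,17] → X  [on edge]
    (4,8)@(9, 17): e=[0,6,45] → .  [on edge]
    (4,9)@(9, 19): e=[0,0,51] → .  [on edge]
    (4,10)@(9, 21): e=[0,-6,57] → .  [on edge]
    (5,10)@(11, 21): e=[-34,0,85] → .  [on edge]
    (4,11)@(9, 23): e=[0,-12,63] → .  [on edge]
    (6,11)@(13, 23): e=[-68,0,119] → .  [on edge]
  covered (3 px):
    . . . . . . .
    . . . . . . .
    . . . . . . .
    . . . . . . .
    . . . . . . .
    . . . . . . .
    . . . X . . .
    . . . X . . .
    . . . X . . .
    . . . . . . .
    . . . . . . .
    . . . . . . .
T4:
  2·area = 80  (B↔C swapped to make it positive)
  edge (4, 4)→(8, 4): d=(4,0) top-left  bias=+0
  edge (8, 4)→(2, 24): d=(-6,20) right/bottom  bias=-1
  edge (2, 24)→(4, 4): d=(2,-20) top-left  bias=+0
    (2,2)@(5, 5): e=[4,54,22] → X
    (3,2)@(7, 5): e=[4,14,62] → X
    (4,2)@(9, 5): e=[4,-26,102] → .
    (2,3)@(5, 7): e=[12,42,26] → X
    (4,3)@(9, 7): e=[12,-38,106] → .
    (2,4)@(5, 9): e=[20,30,30] → X
    (3,4)@(7, 9): e=[20,-10,70] → .
    (2,5)@(5, 11): e=[28,18,34] → X
    (3,5)@(7, 11): e=[28,-22,74] → .
    (2,6)@(5, 13): e=[36,6,38] → X
    (3,6)@(7, 13): e=[36,-34,78] → .
    (1,7)@(3, 15): e=[44,34,2] → X
  covered (10 px):
    . . . . . . .
    . . . . . . .
    . . X X . . .
    . . X X . . .
    . . X . . . .
    . . X . . . .
    . . X . . . .
    . X . . . . .
    . X . . . . .
    . X . . . . .
    . . . . . . .
    . . . . . . .

Answer: [24,0,24]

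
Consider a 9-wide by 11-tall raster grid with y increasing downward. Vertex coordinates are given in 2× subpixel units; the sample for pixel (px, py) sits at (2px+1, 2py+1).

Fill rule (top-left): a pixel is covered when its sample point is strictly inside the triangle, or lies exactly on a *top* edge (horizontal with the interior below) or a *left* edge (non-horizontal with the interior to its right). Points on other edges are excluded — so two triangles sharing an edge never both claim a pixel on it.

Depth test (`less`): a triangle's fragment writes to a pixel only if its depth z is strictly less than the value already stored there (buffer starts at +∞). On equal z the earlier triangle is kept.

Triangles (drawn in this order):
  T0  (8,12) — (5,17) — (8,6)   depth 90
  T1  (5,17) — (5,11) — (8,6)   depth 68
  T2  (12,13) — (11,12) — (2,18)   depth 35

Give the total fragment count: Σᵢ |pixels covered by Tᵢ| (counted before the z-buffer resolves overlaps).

T0:
  2·area = 18
  edge (8, 12)→(5, 17): d=(-3,5) right/bottom  bias=-1
  edge (5, 17)→(8, 6): d=(3,-11) top-left  bias=+0
  edge (8, 6)→(8, 12): d=(0,6) right/bottom  bias=-1
    (5,3)@(11, 7): e=[0,36,-18] → .  [on edge]
    (3,5)@(7, 11): e=[8,4,6] → X
    (4,5)@(9, 11): e=[-2,26,-6] → .
    (3,6)@(7, 13): e=[2,10,6] → X
    (4,6)@(9, 13): e=[-8,32,-6] → .
    (3,7)@(7, 15): e=[-4,16,6] → .
    (2,8)@(5, 17): e=[0,0,18] → .  [on edge]
  covered (2 px):
    . . . . . . . . .
    . . . . . . . . .
    . . . . . . . . .
    . . . . . . . . .
    . . . . . . . . .
    . . . X . . . . .
    . . . X . . . . .
    . . . . . . . . .
    . . . . . . . . .
    . . . . . . . . .
    . . . . . . . . .
T1:
  2·area = 18
  edge (5, 17)→(5, 11): d=(0,-6) top-left  bias=+0
  edge (5, 11)→(8, 6): d=(3,-5) top-left  bias=+0
  edge (8, 6)→(5, 17): d=(-3,11) right/bottom  bias=-1
    (2,0)@(5, 1): e=[0,-30,48] → .  [on edge]
    (5,0)@(11, 1): e=[36,0,-18] → .  [on edge]
    (2,1)@(5, 3): e=[0,-24,42] → .  [on edge]
    (2,2)@(5, 5): e=[0,-18,36] → .  [on edge]
    (2,3)@(5, 7): e=[0,-12,30] → .  [on edge]
    (2,4)@(5, 9): e=[0,-6,24] → .  [on edge]
    (3,4)@(7, 9): e=[12,4,2] → X
    (4,4)@(9, 9): e=[24,14,-20] → .
    (2,5)@(5, 11): e=[0,0,18] → X  [on edge]
    (3,5)@(7, 11): e=[12,10,-4] → .
    (2,6)@(5, 13): e=[0,6,12] → X  [on edge]
    (3,6)@(7, 13): e=[12,16,-10] → .
    (2,7)@(5, 15): e=[0,12,6] → X  [on edge]
    (2,8)@(5, 17): e=[0,18,0] → .  [on edge]
    (2,9)@(5, 19): e=[0,24,-6] → .  [on edge]
    (2,10)@(5, 21): e=[0,30,-12] → .  [on edge]
  covered (4 px):
    . . . . . . . . .
    . . . . . . . . .
    . . . . . . . . .
    . . . . . . . . .
    . . . X . . . . .
    . . X . . . . . .
    . . X . . . . . .
    . . X . . . . . .
    . . . . . . . . .
    . . . . . . . . .
    . . . . . . . . .
T2:
  2·area = 15  (B↔C swapped to make it positive)
  edge (12, 13)→(2, 18): d=(-10,5) right/bottom  bias=-1
  edge (2, 18)→(11, 12): d=(9,-6) top-left  bias=+0
  edge (11, 12)→(12, 13): d=(1,1) right/bottom  bias=-1
    (5,6)@(11, 13): e=[5,9,1] → X
    (6,6)@(13, 13): e=[-5,21,-1] → .
    (3,7)@(7, 15): e=[5,3,7] → X
    (4,7)@(9, 15): e=[-5,15,5] → .
    (5,7)@(11, 15): e=[-15,27,3] → .
    (3,8)@(7, 17): e=[-15,21,9] → .
  covered (2 px):
    . . . . . . . . .
    . . . . . . . . .
    . . . . . . . . .
    . . . . . . . . .
    . . . . . . . . .
    . . . . . . . . .
    . . . . . X . . .
    . . . X . . . . .
    . . . . . . . . .
    . . . . . . . . .
    . . . . . . . . .

Final: 8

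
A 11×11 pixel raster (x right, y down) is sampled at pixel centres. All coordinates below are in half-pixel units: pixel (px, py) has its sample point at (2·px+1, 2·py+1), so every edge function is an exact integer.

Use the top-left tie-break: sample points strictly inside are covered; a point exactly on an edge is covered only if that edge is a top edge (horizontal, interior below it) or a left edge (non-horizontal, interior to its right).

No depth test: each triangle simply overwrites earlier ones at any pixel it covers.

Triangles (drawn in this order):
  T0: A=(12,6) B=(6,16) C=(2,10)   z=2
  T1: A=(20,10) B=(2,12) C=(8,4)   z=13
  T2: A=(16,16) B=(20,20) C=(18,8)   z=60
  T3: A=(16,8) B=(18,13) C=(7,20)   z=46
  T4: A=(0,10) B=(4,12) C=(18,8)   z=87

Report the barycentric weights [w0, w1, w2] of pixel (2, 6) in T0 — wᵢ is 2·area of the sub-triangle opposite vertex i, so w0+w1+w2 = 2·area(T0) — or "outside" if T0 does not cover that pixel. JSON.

T0:
  2·area = 76
  edge (12, 6)→(6, 16): d=(-6,10) right/bottom  bias=-1
  edge (6, 16)→(2, 10): d=(-4,-6) top-left  bias=+0
  edge (2, 10)→(12, 6): d=(10,-4) top-left  bias=+0
    (7,0)@(15, 1): e=[0,114,-38] → .  [on edge]
    (5,3)@(11, 7): e=[4,66,6] → X
    (6,3)@(13, 7): e=[-16,78,14] → .
    (2,4)@(5, 9): e=[52,22,2] → X
    (3,4)@(7, 9): e=[32,34,10] → X
    (4,4)@(9, 9): e=[12,46,18] → X
    (5,4)@(11, 9): e=[-8,58,26] → .
    (1,5)@(3, 11): e=[60,2,14] → X
    (4,5)@(9, 11): e=[0,38,38] → .  [on edge]
    (1,6)@(3, 13): e=[48,-6,34] → .
    (2,6)@(5, 13): e=[28,6,42] → X
    (4,6)@(9, 13): e=[-12,30,58] → .
    (1,10)@(3, 21): e=[0,-38,114] → .  [on edge]
  covered (9 px):
    . . . . . . . . . . .
    . . . . . . . . . . .
    . . . . . . . . . . .
    . . . . . X . . . . .
    . . X X X . . . . . .
    . X X X . . . . . . .
    . . X X . . . . . . .
    . . . . . . . . . . .
    . . . . . . . . . . .
    . . . . . . . . . . .
    . . . . . . . . . . .
T1:
  2·area = 132
  edge (20, 10)→(2, 12): d=(-18,2) right/bottom  bias=-1
  edge (2, 12)→(8, 4): d=(6,-8) top-left  bias=+0
  edge (8, 4)→(20, 10): d=(12,6) right/bottom  bias=-1
    (4,2)@(9, 5): e=[112,14,6] → X
    (5,2)@(11, 5): e=[108,30,-6] → .
    (3,3)@(7, 7): e=[80,10,42] → X
    (5,3)@(11, 7): e=[72,42,18] → X
    (6,3)@(13, 7): e=[68,58,6] → X
    (7,3)@(15, 7): e=[64,74,-6] → .
    (2,4)@(5, 9): e=[48,6,78] → X
    (7,4)@(15, 9): e=[28,86,18] → X
    (8,4)@(17, 9): e=[24,102,6] → X
    (9,4)@(19, 9): e=[20,118,-6] → .
    (1,5)@(3, 11): e=[16,2,114] → X
    (5,5)@(11, 11): e=[0,66,66] → .  [on edge]
  covered (16 px):
    . . . . . . . . . . .
    . . . . . . . . . . .
    . . . . X . . . . . .
    . . . X X X X . . . .
    . . X X X X X X X . .
    . X X X X . . . . . .
    . . . . . . . . . . .
    . . . . . . . . . . .
    . . . . . . . . . . .
    . . . . . . . . . . .
    . . . . . . . . . . .
T2:
  2·area = 40  (B↔C swapped to make it positive)
  edge (16, 16)→(18, 8): d=(2,-8) top-left  bias=+0
  edge (18, 8)→(20, 20): d=(2,12) right/bottom  bias=-1
  edge (20, 20)→(16, 16): d=(-4,-4) top-left  bias=+0
    (0,0)@(1, 1): e=[-150,190,0] → .  [on edge]
    (1,1)@(3, 3): e=[-130,170,0] → .  [on edge]
    (2,2)@(5, 5): e=[-110,150,0] → .  [on edge]
    (3,3)@(7, 7): e=[-90,130,0] → .  [on edge]
    (4,4)@(9, 9): e=[-70,110,0] → .  [on edge]
    (5,5)@(11, 11): e=[-50,90,0] → .  [on edge]
    (6,6)@(13, 13): e=[-30,70,0] → .  [on edge]
    (8,6)@(17, 13): e=[2,22,16] → X
    (9,6)@(19, 13): e=[18,-2,24] → .
    (7,7)@(15, 15): e=[-10,50,0] → .  [on edge]
    (8,7)@(17, 15): e=[6,26,8] → X
    (9,7)@(19, 15): e=[22,2,16] → X
    (8,8)@(17, 17): e=[10,30,0] → X  [on edge]
    (9,9)@(19, 19): e=[30,10,0] → X  [on edge]
    (10,10)@(21, 21): e=[50,-10,0] → .  [on edge]
  covered (6 px):
    . . . . . . . . . . .
    . . . . . . . . . . .
    . . . . . . . . . . .
    . . . . . . . . . . .
    . . . . . . . . . . .
    . . . . . . . . . . .
    . . . . . . . . X . .
    . . . . . . . . X X .
    . . . . . . . . X X .
    . . . . . . . . . X .
    . . . . . . . . . . .
T3:
  2·area = 69
  edge (16, 8)→(18, 13): d=(2,5) right/bottom  bias=-1
  edge (18, 13)→(7, 20): d=(-11,7) right/bottom  bias=-1
  edge (7, 20)→(16, 8): d=(9,-12) top-left  bias=+0
    (7,5)@(15, 11): e=[11,43,15] → X
    (8,5)@(17, 11): e=[1,29,39] → X
    (9,5)@(19, 11): e=[-9,15,63] → .
    (6,6)@(13, 13): e=[25,35,9] → X
    (9,6)@(19, 13): e=[-5,-7,81] → .
    (5,7)@(11, 15): e=[39,27,3] → X
    (7,7)@(15, 15): e=[19,-1,51] → .
    (8,7)@(17, 15): e=[9,-15,75] → .
    (5,8)@(11, 17): e=[43,5,21] → X
    (6,8)@(13, 17): e=[33,-9,45] → .
    (5,9)@(11, 19): e=[47,-17,39] → .
  covered (8 px):
    . . . . . . . . . . .
    . . . . . . . . . . .
    . . . . . . . . . . .
    . . . . . . . . . . .
    . . . . . . . . . . .
    . . . . . . . X X . .
    . . . . . . X X X . .
    . . . . . X X . . . .
    . . . . . X . . . . .
    . . . . . . . . . . .
    . . . . . . . . . . .
T4:
  2·area = 44  (B↔C swapped to make it positive)
  edge (0, 10)→(18, 8): d=(18,-2) top-left  bias=+0
  edge (18, 8)→(4, 12): d=(-14,4) right/bottom  bias=-1
  edge (4, 12)→(0, 10): d=(-4,-2) top-left  bias=+0
    (4,4)@(9, 9): e=[0,22,22] → X  [on edge]
    (5,4)@(11, 9): e=[4,14,26] → X
    (6,4)@(13, 9): e=[8,6,30] → X
    (7,4)@(15, 9): e=[12,-2,34] → .
    (1,5)@(3, 11): e=[24,18,2] → X
    (2,5)@(5, 11): e=[28,10,6] → X
    (3,5)@(7, 11): e=[32,2,10] → X
    (4,5)@(9, 11): e=[36,-6,14] → .
    (5,5)@(11, 11): e=[40,-14,18] → .
    (6,5)@(13, 11): e=[44,-22,22] → .
    (1,6)@(3, 13): e=[60,-10,-6] → .
    (2,6)@(5, 13): e=[64,-18,-2] → .
  covered (6 px):
    . . . . . . . . . . .
    . . . . . . . . . . .
    . . . . . . . . . . .
    . . . . . . . . . . .
    . . . . X X X . . . .
    . X X X . . . . . . .
    . . . . . . . . . . .
    . . . . . . . . . . .
    . . . . . . . . . . .
    . . . . . . . . . . .
    . . . . . . . . . . .

Result: [6,42,28]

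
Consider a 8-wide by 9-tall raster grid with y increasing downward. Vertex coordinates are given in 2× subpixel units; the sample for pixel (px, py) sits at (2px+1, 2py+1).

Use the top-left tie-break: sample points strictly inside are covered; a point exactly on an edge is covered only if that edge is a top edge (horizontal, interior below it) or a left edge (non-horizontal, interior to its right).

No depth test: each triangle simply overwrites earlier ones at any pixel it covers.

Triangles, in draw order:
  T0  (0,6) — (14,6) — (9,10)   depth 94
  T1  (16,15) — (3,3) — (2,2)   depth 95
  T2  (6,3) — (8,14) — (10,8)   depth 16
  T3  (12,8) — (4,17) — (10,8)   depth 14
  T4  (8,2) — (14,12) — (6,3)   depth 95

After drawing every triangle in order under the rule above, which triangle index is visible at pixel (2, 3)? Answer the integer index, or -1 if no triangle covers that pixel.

T0:
  2·area = 56
  edge (0, 6)→(14, 6): d=(14,0) top-left  bias=+0
  edge (14, 6)→(9, 10): d=(-5,4) right/bottom  bias=-1
  edge (9, 10)→(0, 6): d=(-9,-4) top-left  bias=+0
    (1,3)@(3, 7): e=[14,39,3] → X
    (2,3)@(5, 7): e=[14,31,11] → X
    (3,3)@(7, 7): e=[14,23,19] → X
    (4,3)@(9, 7): e=[14,15,27] → X
    (5,3)@(11, 7): e=[14,7,35] → X
    (6,3)@(13, 7): e=[14,-1,43] → .
    (1,4)@(3, 9): e=[42,29,-15] → .
    (2,4)@(5, 9): e=[42,21,-7] → .
    (3,4)@(7, 9): e=[42,13,1] → X
    (5,4)@(11, 9): e=[42,-3,17] → .
    (3,5)@(7, 11): e=[70,3,-17] → .
    (4,5)@(9, 11): e=[70,-5,-9] → .
  covered (7 px):
    . . . . . . . .
    . . . . . . . .
    . . . . . . . .
    . X X X X X . .
    . . . X X . . .
    . . . . . . . .
    . . . . . . . .
    . . . . . . . .
    . . . . . . . .
T1:
  2·area = 1
  edge (16, 15)→(3, 3): d=(-13,-12) top-left  bias=+0
  edge (3, 3)→(2, 2): d=(-1,-1) top-left  bias=+0
  edge (2, 2)→(16, 15): d=(14,13) right/bottom  bias=-1
    (0,0)@(1, 1): e=[2,0,-1] → .  [on edge]
    (1,1)@(3, 3): e=[0,0,1] → X  [on edge]
    (2,1)@(5, 3): e=[24,2,-25] → .
    (1,2)@(3, 5): e=[-26,-2,29] → .
    (2,2)@(5, 5): e=[-2,0,3] → .  [on edge]
    (3,3)@(7, 7): e=[-4,0,5] → .  [on edge]
    (4,4)@(9, 9): e=[-6,0,7] → .  [on edge]
    (5,5)@(11, 11): e=[-8,0,9] → .  [on edge]
    (6,6)@(13, 13): e=[-10,0,11] → .  [on edge]
    (7,7)@(15, 15): e=[-12,0,13] → .  [on edge]
  covered (1 px):
    . . . . . . . .
    . X . . . . . .
    . . . . . . . .
    . . . . . . . .
    . . . . . . . .
    . . . . . . . .
    . . . . . . . .
    . . . . . . . .
    . . . . . . . .
T2:
  2·area = 34  (B↔C swapped to make it positive)
  edge (6, 3)→(10, 8): d=(4,5) right/bottom  bias=-1
  edge (10, 8)→(8, 14): d=(-2,6) right/bottom  bias=-1
  edge (8, 14)→(6, 3): d=(-2,-11) top-left  bias=+0
    (3,2)@(7, 5): e=[3,24,7] → X
    (4,2)@(9, 5): e=[-7,12,29] → .
    (5,2)@(11, 5): e=[-17,0,51] → .  [on edge]
    (3,3)@(7, 7): e=[11,20,3] → X
    (4,3)@(9, 7): e=[1,8,25] → X
    (5,3)@(11, 7): e=[-9,-4,47] → .
    (3,4)@(7, 9): e=[19,16,-1] → .
    (4,4)@(9, 9): e=[9,4,21] → X
    (5,4)@(11, 9): e=[-1,-8,43] → .
    (4,5)@(9, 11): e=[17,0,17] → .  [on edge]
    (3,8)@(7, 17): e=[51,0,-17] → .  [on edge]
  covered (4 px):
    . . . . . . . .
    . . . . . . . .
    . . . X . . . .
    . . . X X . . .
    . . . . X . . .
    . . . . . . . .
    . . . . . . . .
    . . . . . . . .
    . . . . . . . .
T3:
  2·area = 18
  edge (12, 8)→(4, 17): d=(-8,9) right/bottom  bias=-1
  edge (4, 17)→(10, 8): d=(6,-9) top-left  bias=+0
  edge (10, 8)→(12, 8): d=(2,0) top-left  bias=+0
    (5,4)@(11, 9): e=[1,15,2] → X
    (6,4)@(13, 9): e=[-17,33,2] → .
    (4,5)@(9, 11): e=[3,9,6] → X
    (5,5)@(11, 11): e=[-15,27,6] → .
    (3,6)@(7, 13): e=[5,3,10] → X
    (4,6)@(9, 13): e=[-13,21,10] → .
    (3,7)@(7, 15): e=[-11,15,14] → .
  covered (3 px):
    . . . . . . . .
    . . . . . . . .
    . . . . . . . .
    . . . . . . . .
    . . . . . X . .
    . . . . X . . .
    . . . X . . . .
    . . . . . . . .
    . . . . . . . .
T4:
  2·area = 26
  edge (8, 2)→(14, 12): d=(6,10) right/bottom  bias=-1
  edge (14, 12)→(6, 3): d=(-8,-9) top-left  bias=+0
  edge (6, 3)→(8, 2): d=(2,-1) top-left  bias=+0
    (3,1)@(7, 3): e=[16,9,1] → X
    (4,1)@(9, 3): e=[-4,27,3] → .
    (3,2)@(7, 5): e=[28,-7,5] → .
    (4,2)@(9, 5): e=[8,11,7] → X
    (5,2)@(11, 5): e=[-12,29,9] → .
    (4,3)@(9, 7): e=[20,-5,11] → .
    (5,3)@(11, 7): e=[0,13,13] → .  [on edge]
  covered (2 px):
    . . . . . . . .
    . . . X . . . .
    . . . . X . . .
    . . . . . . . .
    . . . . . . . .
    . . . . . . . .
    . . . . . . . .
    . . . . . . . .
    . . . . . . . .

Z-buffer (winner per pixel, '.' = empty):
  . . . . . . . .
  . 1 . 4 . . . .
  . . . 2 4 . . .
  . 0 0 2 2 0 . .
  . . . 0 2 3 . .
  . . . . 3 . . .
  . . . 3 . . . .
  . . . . . . . .
  . . . . . . . .

Final: 0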